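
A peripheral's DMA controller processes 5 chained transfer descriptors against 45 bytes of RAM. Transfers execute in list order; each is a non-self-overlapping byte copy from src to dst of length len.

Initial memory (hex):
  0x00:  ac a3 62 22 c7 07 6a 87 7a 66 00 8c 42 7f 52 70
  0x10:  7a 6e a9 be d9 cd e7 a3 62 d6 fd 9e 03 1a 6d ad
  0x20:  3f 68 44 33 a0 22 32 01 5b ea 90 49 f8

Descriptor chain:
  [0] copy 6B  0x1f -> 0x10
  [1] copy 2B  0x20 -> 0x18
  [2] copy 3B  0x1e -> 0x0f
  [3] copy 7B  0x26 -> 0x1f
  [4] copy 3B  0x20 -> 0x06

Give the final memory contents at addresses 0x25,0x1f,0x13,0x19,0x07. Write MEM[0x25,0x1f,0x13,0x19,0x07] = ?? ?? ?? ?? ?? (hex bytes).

MEM[0x25,0x1f,0x13,0x19,0x07] = f8 32 44 68 5b

#0 dst[0x10+6] := {0xad,0x3f,0x68,0x44,0x33,0xa0}
#1 dst[0x18+2] := {0x3f,0x68}
#2 dst[0x0f+3] := {0x6d,0xad,0x3f}
#3 dst[0x1f+7] := {0x32,0x01,0x5b,0xea,0x90,0x49,0xf8}
#4 dst[0x06+3] := {0x01,0x5b,0xea}
query mem[0x25]=0xf8, mem[0x1f]=0x32, mem[0x13]=0x44, mem[0x19]=0x68, mem[0x07]=0x5b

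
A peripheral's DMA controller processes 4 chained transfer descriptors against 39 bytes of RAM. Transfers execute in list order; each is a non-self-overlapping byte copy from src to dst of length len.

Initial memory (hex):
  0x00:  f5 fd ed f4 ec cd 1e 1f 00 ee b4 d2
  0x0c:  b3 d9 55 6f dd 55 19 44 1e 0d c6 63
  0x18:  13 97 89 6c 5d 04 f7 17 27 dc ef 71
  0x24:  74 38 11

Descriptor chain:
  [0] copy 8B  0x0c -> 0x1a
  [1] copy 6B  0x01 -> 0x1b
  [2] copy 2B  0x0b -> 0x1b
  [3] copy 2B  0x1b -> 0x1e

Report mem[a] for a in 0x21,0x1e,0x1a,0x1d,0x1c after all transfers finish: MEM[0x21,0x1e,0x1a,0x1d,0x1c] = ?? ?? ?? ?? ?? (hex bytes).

D0: mem[0x1a..0x21] <- [b3 d9 55 6f dd 55 19 44]
D1: mem[0x1b..0x20] <- [fd ed f4 ec cd 1e]
D2: mem[0x1b..0x1c] <- [d2 b3]
D3: mem[0x1e..0x1f] <- [d2 b3]
query mem[0x21]=0x44, mem[0x1e]=0xd2, mem[0x1a]=0xb3, mem[0x1d]=0xf4, mem[0x1c]=0xb3

MEM[0x21,0x1e,0x1a,0x1d,0x1c] = 44 d2 b3 f4 b3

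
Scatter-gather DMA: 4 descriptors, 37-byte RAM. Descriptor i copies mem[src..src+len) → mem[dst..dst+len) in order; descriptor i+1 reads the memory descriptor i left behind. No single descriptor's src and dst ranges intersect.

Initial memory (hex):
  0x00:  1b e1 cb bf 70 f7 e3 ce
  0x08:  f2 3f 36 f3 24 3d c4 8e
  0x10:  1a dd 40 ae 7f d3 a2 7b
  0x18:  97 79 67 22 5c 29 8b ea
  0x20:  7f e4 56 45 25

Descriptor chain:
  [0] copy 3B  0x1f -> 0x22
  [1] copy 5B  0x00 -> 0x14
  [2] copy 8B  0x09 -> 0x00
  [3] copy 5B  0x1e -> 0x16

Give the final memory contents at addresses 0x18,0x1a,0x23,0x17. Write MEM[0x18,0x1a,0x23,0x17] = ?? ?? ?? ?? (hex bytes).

  after D0: wrote 3B at 0x22 = ea7fe4
  after D1: wrote 5B at 0x14 = 1be1cbbf70
  after D2: wrote 8B at 0x00 = 3f36f3243dc48e1a
  after D3: wrote 5B at 0x16 = 8bea7fe4ea
query mem[0x18]=0x7f, mem[0x1a]=0xea, mem[0x23]=0x7f, mem[0x17]=0xea

MEM[0x18,0x1a,0x23,0x17] = 7f ea 7f ea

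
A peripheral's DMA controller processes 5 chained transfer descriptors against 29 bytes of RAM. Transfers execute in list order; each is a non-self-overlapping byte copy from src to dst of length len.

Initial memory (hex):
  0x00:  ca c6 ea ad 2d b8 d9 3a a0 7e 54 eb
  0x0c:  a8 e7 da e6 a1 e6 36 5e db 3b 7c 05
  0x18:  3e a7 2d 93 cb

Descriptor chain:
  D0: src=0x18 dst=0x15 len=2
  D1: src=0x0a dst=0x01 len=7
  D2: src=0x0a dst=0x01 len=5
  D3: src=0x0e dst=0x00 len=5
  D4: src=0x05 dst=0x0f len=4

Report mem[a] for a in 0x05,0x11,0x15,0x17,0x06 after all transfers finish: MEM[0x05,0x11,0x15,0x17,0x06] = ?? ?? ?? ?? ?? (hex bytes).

MEM[0x05,0x11,0x15,0x17,0x06] = da a1 3e 05 e6

[0] 0x18->0x15 len=2 : 3e a7
[1] 0x0a->0x01 len=7 : 54 eb a8 e7 da e6 a1
[2] 0x0a->0x01 len=5 : 54 eb a8 e7 da
[3] 0x0e->0x00 len=5 : da e6 a1 e6 36
[4] 0x05->0x0f len=4 : da e6 a1 a0
query mem[0x05]=0xda, mem[0x11]=0xa1, mem[0x15]=0x3e, mem[0x17]=0x05, mem[0x06]=0xe6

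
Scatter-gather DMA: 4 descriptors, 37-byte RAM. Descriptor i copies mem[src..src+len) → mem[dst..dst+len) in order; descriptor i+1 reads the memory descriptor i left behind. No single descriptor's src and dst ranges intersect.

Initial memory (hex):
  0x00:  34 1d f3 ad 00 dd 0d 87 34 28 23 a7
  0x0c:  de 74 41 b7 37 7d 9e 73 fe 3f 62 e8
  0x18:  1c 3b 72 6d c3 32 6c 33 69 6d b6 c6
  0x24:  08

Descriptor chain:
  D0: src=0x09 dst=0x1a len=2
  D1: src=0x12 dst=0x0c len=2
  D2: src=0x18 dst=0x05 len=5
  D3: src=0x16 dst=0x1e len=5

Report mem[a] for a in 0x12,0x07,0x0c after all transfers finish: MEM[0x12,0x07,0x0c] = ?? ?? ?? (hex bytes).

MEM[0x12,0x07,0x0c] = 9e 28 9e

  after D0: wrote 2B at 0x1a = 2823
  after D1: wrote 2B at 0x0c = 9e73
  after D2: wrote 5B at 0x05 = 1c3b2823c3
  after D3: wrote 5B at 0x1e = 62e81c3b28
query mem[0x12]=0x9e, mem[0x07]=0x28, mem[0x0c]=0x9e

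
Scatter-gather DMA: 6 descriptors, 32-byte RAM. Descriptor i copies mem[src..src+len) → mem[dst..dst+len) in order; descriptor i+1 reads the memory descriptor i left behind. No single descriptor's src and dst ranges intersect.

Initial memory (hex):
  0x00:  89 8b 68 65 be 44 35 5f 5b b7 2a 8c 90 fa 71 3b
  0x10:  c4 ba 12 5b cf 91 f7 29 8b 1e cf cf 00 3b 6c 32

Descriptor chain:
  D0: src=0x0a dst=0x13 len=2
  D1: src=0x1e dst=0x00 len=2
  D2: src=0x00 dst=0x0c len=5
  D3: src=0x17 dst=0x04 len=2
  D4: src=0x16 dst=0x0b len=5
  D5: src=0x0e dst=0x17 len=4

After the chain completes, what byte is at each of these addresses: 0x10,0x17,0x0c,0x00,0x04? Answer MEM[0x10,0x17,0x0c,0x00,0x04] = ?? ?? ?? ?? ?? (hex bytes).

MEM[0x10,0x17,0x0c,0x00,0x04] = be 1e 29 6c 29

  after D0: wrote 2B at 0x13 = 2a8c
  after D1: wrote 2B at 0x00 = 6c32
  after D2: wrote 5B at 0x0c = 6c326865be
  after D3: wrote 2B at 0x04 = 298b
  after D4: wrote 5B at 0x0b = f7298b1ecf
  after D5: wrote 4B at 0x17 = 1ecfbeba
query mem[0x10]=0xbe, mem[0x17]=0x1e, mem[0x0c]=0x29, mem[0x00]=0x6c, mem[0x04]=0x29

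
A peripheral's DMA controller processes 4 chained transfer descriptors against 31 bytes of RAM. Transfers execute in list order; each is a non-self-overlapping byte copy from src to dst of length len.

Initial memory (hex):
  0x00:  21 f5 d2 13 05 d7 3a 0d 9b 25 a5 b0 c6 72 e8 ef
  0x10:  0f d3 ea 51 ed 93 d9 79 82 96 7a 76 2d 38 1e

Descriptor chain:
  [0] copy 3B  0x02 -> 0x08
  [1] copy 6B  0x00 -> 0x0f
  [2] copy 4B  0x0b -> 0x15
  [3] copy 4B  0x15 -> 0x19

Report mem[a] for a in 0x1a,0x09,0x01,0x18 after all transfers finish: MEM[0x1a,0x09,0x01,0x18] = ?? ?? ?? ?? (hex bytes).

MEM[0x1a,0x09,0x01,0x18] = c6 13 f5 e8

#0 dst[0x08+3] := {0xd2,0x13,0x05}
#1 dst[0x0f+6] := {0x21,0xf5,0xd2,0x13,0x05,0xd7}
#2 dst[0x15+4] := {0xb0,0xc6,0x72,0xe8}
#3 dst[0x19+4] := {0xb0,0xc6,0x72,0xe8}
query mem[0x1a]=0xc6, mem[0x09]=0x13, mem[0x01]=0xf5, mem[0x18]=0xe8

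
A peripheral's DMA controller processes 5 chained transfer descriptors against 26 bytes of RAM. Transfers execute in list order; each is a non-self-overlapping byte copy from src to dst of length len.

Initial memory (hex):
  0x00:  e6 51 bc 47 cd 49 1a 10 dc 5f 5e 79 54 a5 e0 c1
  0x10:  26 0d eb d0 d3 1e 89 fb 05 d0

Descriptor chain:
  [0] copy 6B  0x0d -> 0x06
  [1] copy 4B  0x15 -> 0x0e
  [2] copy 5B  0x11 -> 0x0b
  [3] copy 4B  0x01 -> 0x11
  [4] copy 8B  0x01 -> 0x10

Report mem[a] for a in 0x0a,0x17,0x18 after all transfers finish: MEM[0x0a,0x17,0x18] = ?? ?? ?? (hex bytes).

[0] 0x0d->0x06 len=6 : a5 e0 c1 26 0d eb
[1] 0x15->0x0e len=4 : 1e 89 fb 05
[2] 0x11->0x0b len=5 : 05 eb d0 d3 1e
[3] 0x01->0x11 len=4 : 51 bc 47 cd
[4] 0x01->0x10 len=8 : 51 bc 47 cd 49 a5 e0 c1
query mem[0x0a]=0x0d, mem[0x17]=0xc1, mem[0x18]=0x05

MEM[0x0a,0x17,0x18] = 0d c1 05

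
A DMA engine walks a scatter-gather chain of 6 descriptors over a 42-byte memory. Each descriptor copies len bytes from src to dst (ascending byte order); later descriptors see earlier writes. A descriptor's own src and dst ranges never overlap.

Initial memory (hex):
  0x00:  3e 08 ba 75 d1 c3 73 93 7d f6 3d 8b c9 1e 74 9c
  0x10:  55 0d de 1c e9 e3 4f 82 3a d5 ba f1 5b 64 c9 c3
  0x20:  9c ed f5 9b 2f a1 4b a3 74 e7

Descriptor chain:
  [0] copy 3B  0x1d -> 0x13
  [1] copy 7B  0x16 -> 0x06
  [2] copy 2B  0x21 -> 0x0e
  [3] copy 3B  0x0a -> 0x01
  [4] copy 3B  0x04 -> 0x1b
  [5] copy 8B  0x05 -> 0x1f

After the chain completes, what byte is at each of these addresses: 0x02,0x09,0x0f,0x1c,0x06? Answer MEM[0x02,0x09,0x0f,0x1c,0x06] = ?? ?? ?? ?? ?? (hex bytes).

#0 dst[0x13+3] := {0x64,0xc9,0xc3}
#1 dst[0x06+7] := {0x4f,0x82,0x3a,0xd5,0xba,0xf1,0x5b}
#2 dst[0x0e+2] := {0xed,0xf5}
#3 dst[0x01+3] := {0xba,0xf1,0x5b}
#4 dst[0x1b+3] := {0xd1,0xc3,0x4f}
#5 dst[0x1f+8] := {0xc3,0x4f,0x82,0x3a,0xd5,0xba,0xf1,0x5b}
query mem[0x02]=0xf1, mem[0x09]=0xd5, mem[0x0f]=0xf5, mem[0x1c]=0xc3, mem[0x06]=0x4f

MEM[0x02,0x09,0x0f,0x1c,0x06] = f1 d5 f5 c3 4f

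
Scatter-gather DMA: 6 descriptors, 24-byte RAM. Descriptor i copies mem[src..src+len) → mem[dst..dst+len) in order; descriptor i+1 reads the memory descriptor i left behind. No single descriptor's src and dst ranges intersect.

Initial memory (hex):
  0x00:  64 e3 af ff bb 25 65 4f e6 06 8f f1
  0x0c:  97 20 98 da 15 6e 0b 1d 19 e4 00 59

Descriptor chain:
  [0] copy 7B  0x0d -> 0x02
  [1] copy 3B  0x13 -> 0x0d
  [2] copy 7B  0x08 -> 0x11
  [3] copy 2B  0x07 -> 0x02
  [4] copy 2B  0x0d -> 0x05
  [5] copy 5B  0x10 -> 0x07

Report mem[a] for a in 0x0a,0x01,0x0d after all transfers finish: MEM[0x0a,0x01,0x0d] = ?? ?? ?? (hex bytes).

#0 dst[0x02+7] := {0x20,0x98,0xda,0x15,0x6e,0x0b,0x1d}
#1 dst[0x0d+3] := {0x1d,0x19,0xe4}
#2 dst[0x11+7] := {0x1d,0x06,0x8f,0xf1,0x97,0x1d,0x19}
#3 dst[0x02+2] := {0x0b,0x1d}
#4 dst[0x05+2] := {0x1d,0x19}
#5 dst[0x07+5] := {0x15,0x1d,0x06,0x8f,0xf1}
query mem[0x0a]=0x8f, mem[0x01]=0xe3, mem[0x0d]=0x1d

MEM[0x0a,0x01,0x0d] = 8f e3 1d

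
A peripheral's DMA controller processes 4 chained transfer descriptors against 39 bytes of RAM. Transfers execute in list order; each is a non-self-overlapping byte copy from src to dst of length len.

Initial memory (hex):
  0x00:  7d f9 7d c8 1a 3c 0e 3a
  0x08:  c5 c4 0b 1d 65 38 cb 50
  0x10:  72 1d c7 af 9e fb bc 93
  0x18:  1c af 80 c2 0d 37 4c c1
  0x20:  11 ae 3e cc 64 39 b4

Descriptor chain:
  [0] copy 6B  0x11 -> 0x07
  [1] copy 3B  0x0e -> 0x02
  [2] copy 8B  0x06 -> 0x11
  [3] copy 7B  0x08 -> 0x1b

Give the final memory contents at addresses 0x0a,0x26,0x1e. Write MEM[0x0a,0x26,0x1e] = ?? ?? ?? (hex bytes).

[0] 0x11->0x07 len=6 : 1d c7 af 9e fb bc
[1] 0x0e->0x02 len=3 : cb 50 72
[2] 0x06->0x11 len=8 : 0e 1d c7 af 9e fb bc 38
[3] 0x08->0x1b len=7 : c7 af 9e fb bc 38 cb
query mem[0x0a]=0x9e, mem[0x26]=0xb4, mem[0x1e]=0xfb

MEM[0x0a,0x26,0x1e] = 9e b4 fb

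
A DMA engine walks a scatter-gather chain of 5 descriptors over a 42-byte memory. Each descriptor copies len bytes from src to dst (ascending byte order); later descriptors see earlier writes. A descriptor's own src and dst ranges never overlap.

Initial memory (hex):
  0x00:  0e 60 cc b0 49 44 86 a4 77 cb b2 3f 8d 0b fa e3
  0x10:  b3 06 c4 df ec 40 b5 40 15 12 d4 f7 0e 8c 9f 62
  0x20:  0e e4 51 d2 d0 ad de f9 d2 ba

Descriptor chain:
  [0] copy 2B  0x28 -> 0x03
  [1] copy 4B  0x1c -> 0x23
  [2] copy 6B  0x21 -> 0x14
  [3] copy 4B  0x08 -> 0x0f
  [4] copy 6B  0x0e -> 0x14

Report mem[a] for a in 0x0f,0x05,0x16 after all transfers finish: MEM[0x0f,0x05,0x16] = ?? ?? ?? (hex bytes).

#0 dst[0x03+2] := {0xd2,0xba}
#1 dst[0x23+4] := {0x0e,0x8c,0x9f,0x62}
#2 dst[0x14+6] := {0xe4,0x51,0x0e,0x8c,0x9f,0x62}
#3 dst[0x0f+4] := {0x77,0xcb,0xb2,0x3f}
#4 dst[0x14+6] := {0xfa,0x77,0xcb,0xb2,0x3f,0xdf}
query mem[0x0f]=0x77, mem[0x05]=0x44, mem[0x16]=0xcb

MEM[0x0f,0x05,0x16] = 77 44 cb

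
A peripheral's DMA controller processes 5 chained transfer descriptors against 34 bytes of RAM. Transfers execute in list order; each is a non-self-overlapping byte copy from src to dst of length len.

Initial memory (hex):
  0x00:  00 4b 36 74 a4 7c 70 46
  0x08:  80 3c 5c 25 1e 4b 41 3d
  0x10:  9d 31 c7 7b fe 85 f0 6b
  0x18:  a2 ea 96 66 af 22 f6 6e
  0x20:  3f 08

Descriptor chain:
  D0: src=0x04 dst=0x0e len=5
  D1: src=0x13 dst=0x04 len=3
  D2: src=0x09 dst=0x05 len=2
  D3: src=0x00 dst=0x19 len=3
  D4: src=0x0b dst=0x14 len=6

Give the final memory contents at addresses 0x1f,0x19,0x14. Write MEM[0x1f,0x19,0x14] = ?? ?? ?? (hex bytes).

  after D0: wrote 5B at 0x0e = a47c704680
  after D1: wrote 3B at 0x04 = 7bfe85
  after D2: wrote 2B at 0x05 = 3c5c
  after D3: wrote 3B at 0x19 = 004b36
  after D4: wrote 6B at 0x14 = 251e4ba47c70
query mem[0x1f]=0x6e, mem[0x19]=0x70, mem[0x14]=0x25

MEM[0x1f,0x19,0x14] = 6e 70 25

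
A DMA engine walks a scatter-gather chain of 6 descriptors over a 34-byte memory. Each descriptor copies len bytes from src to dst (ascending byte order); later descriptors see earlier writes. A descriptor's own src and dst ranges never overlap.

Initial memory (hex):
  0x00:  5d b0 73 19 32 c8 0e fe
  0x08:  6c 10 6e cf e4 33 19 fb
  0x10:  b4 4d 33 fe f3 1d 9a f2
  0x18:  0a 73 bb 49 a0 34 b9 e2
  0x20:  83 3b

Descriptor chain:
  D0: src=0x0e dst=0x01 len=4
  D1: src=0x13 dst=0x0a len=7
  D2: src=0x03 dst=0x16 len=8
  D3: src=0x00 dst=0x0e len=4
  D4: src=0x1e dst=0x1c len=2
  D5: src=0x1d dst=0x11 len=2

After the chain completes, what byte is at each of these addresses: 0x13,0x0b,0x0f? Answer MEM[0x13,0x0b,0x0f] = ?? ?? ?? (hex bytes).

#0 dst[0x01+4] := {0x19,0xfb,0xb4,0x4d}
#1 dst[0x0a+7] := {0xfe,0xf3,0x1d,0x9a,0xf2,0x0a,0x73}
#2 dst[0x16+8] := {0xb4,0x4d,0xc8,0x0e,0xfe,0x6c,0x10,0xfe}
#3 dst[0x0e+4] := {0x5d,0x19,0xfb,0xb4}
#4 dst[0x1c+2] := {0xb9,0xe2}
#5 dst[0x11+2] := {0xe2,0xb9}
query mem[0x13]=0xfe, mem[0x0b]=0xf3, mem[0x0f]=0x19

MEM[0x13,0x0b,0x0f] = fe f3 19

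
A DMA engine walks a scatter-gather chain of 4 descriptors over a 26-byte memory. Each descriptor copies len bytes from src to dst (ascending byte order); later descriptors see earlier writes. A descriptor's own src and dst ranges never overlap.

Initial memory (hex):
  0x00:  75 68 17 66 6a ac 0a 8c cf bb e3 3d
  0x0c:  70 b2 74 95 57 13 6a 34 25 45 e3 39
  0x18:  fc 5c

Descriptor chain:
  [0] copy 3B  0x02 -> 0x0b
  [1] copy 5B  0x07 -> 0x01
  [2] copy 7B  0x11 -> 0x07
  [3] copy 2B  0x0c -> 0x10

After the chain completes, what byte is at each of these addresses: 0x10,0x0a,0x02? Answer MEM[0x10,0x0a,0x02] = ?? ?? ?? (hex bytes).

  after D0: wrote 3B at 0x0b = 17666a
  after D1: wrote 5B at 0x01 = 8ccfbbe317
  after D2: wrote 7B at 0x07 = 136a342545e339
  after D3: wrote 2B at 0x10 = e339
query mem[0x10]=0xe3, mem[0x0a]=0x25, mem[0x02]=0xcf

MEM[0x10,0x0a,0x02] = e3 25 cf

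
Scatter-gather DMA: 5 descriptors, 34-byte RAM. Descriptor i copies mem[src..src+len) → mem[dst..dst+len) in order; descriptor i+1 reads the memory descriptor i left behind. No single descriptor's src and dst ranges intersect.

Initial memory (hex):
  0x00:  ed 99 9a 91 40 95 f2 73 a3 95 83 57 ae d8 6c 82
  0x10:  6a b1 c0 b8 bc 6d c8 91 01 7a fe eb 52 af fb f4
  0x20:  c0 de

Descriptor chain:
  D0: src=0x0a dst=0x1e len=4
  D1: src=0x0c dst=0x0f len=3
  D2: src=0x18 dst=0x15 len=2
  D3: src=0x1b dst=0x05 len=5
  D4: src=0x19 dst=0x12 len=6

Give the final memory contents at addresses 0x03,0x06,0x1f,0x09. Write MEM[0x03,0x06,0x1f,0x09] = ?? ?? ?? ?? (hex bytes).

MEM[0x03,0x06,0x1f,0x09] = 91 52 57 57

#0 dst[0x1e+4] := {0x83,0x57,0xae,0xd8}
#1 dst[0x0f+3] := {0xae,0xd8,0x6c}
#2 dst[0x15+2] := {0x01,0x7a}
#3 dst[0x05+5] := {0xeb,0x52,0xaf,0x83,0x57}
#4 dst[0x12+6] := {0x7a,0xfe,0xeb,0x52,0xaf,0x83}
query mem[0x03]=0x91, mem[0x06]=0x52, mem[0x1f]=0x57, mem[0x09]=0x57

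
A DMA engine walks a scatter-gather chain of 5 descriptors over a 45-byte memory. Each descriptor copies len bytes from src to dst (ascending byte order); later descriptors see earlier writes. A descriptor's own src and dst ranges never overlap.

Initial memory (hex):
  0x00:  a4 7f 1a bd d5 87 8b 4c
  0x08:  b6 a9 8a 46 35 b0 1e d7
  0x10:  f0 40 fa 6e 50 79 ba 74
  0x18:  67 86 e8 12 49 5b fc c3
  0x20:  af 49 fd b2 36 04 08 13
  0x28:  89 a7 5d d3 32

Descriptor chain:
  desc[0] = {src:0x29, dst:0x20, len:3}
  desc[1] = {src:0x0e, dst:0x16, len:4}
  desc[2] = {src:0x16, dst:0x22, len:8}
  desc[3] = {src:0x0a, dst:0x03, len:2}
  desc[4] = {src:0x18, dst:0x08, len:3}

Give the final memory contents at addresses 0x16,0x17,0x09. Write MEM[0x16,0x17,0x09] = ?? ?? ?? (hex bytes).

MEM[0x16,0x17,0x09] = 1e d7 40

  after D0: wrote 3B at 0x20 = a75dd3
  after D1: wrote 4B at 0x16 = 1ed7f040
  after D2: wrote 8B at 0x22 = 1ed7f040e812495b
  after D3: wrote 2B at 0x03 = 8a46
  after D4: wrote 3B at 0x08 = f040e8
query mem[0x16]=0x1e, mem[0x17]=0xd7, mem[0x09]=0x40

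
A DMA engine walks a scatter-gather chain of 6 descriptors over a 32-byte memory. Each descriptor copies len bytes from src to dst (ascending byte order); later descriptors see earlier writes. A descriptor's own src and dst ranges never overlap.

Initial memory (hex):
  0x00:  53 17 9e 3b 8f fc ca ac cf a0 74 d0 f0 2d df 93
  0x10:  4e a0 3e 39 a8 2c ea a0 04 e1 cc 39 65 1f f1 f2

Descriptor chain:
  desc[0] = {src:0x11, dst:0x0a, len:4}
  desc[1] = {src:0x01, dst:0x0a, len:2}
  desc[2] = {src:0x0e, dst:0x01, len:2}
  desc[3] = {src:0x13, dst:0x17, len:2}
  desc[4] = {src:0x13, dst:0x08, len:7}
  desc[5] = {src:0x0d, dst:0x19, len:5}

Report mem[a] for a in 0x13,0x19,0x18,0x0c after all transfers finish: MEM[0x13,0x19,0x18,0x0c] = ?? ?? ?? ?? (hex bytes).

  after D0: wrote 4B at 0x0a = a03e39a8
  after D1: wrote 2B at 0x0a = 179e
  after D2: wrote 2B at 0x01 = df93
  after D3: wrote 2B at 0x17 = 39a8
  after D4: wrote 7B at 0x08 = 39a82cea39a8e1
  after D5: wrote 5B at 0x19 = a8e1934ea0
query mem[0x13]=0x39, mem[0x19]=0xa8, mem[0x18]=0xa8, mem[0x0c]=0x39

MEM[0x13,0x19,0x18,0x0c] = 39 a8 a8 39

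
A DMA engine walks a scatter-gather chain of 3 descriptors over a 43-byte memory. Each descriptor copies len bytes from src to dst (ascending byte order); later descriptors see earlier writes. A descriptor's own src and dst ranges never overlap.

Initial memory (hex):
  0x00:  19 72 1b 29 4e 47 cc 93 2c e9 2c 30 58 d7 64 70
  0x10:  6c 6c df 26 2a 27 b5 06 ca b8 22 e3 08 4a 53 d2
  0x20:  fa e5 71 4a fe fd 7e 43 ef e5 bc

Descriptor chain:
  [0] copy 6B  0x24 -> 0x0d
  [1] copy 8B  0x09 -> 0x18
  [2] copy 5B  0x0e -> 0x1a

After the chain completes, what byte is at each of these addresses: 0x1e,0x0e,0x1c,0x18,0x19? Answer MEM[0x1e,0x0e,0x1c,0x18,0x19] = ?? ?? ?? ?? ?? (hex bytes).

MEM[0x1e,0x0e,0x1c,0x18,0x19] = e5 fd 43 e9 2c

  after D0: wrote 6B at 0x0d = fefd7e43efe5
  after D1: wrote 8B at 0x18 = e92c3058fefd7e43
  after D2: wrote 5B at 0x1a = fd7e43efe5
query mem[0x1e]=0xe5, mem[0x0e]=0xfd, mem[0x1c]=0x43, mem[0x18]=0xe9, mem[0x19]=0x2c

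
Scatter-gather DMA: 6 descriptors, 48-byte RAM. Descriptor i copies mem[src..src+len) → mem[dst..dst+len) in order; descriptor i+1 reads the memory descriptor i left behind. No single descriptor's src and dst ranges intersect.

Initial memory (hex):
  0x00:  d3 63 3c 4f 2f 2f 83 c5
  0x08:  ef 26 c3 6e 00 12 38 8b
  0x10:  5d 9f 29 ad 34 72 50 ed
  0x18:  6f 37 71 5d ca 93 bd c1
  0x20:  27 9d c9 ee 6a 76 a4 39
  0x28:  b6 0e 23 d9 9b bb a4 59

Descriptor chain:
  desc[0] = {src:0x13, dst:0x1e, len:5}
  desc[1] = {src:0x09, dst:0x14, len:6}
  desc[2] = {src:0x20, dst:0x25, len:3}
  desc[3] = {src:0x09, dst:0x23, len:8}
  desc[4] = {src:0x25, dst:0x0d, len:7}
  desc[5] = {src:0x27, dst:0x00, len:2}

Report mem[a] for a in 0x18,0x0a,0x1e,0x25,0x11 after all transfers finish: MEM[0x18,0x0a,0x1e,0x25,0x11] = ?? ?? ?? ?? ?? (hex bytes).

  after D0: wrote 5B at 0x1e = ad347250ed
  after D1: wrote 6B at 0x14 = 26c36e001238
  after D2: wrote 3B at 0x25 = 7250ed
  after D3: wrote 8B at 0x23 = 26c36e0012388b5d
  after D4: wrote 7B at 0x0d = 6e0012388b5dd9
  after D5: wrote 2B at 0x00 = 1238
query mem[0x18]=0x12, mem[0x0a]=0xc3, mem[0x1e]=0xad, mem[0x25]=0x6e, mem[0x11]=0x8b

MEM[0x18,0x0a,0x1e,0x25,0x11] = 12 c3 ad 6e 8b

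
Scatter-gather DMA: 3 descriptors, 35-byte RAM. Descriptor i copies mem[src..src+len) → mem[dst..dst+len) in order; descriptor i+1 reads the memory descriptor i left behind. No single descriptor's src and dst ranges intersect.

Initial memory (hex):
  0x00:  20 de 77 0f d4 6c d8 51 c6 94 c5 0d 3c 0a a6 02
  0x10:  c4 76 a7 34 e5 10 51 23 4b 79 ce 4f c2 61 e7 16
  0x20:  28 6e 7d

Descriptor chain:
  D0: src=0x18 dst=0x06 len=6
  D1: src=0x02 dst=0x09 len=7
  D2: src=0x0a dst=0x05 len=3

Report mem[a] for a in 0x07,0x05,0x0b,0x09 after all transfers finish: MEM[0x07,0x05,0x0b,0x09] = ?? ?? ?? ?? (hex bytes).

MEM[0x07,0x05,0x0b,0x09] = 6c 0f d4 77

[0] 0x18->0x06 len=6 : 4b 79 ce 4f c2 61
[1] 0x02->0x09 len=7 : 77 0f d4 6c 4b 79 ce
[2] 0x0a->0x05 len=3 : 0f d4 6c
query mem[0x07]=0x6c, mem[0x05]=0x0f, mem[0x0b]=0xd4, mem[0x09]=0x77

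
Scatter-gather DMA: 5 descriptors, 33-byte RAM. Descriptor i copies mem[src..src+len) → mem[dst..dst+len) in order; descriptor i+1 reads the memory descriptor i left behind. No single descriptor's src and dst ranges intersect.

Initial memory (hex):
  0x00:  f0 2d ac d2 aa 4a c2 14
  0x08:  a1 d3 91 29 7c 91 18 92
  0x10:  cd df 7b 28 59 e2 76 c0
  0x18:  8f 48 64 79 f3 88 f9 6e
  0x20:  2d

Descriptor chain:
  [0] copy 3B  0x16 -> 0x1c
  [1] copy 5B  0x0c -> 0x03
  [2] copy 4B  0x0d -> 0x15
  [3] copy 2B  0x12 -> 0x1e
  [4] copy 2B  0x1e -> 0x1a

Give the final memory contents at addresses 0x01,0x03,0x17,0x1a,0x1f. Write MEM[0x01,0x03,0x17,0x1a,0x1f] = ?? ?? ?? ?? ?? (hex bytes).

  after D0: wrote 3B at 0x1c = 76c08f
  after D1: wrote 5B at 0x03 = 7c911892cd
  after D2: wrote 4B at 0x15 = 911892cd
  after D3: wrote 2B at 0x1e = 7b28
  after D4: wrote 2B at 0x1a = 7b28
query mem[0x01]=0x2d, mem[0x03]=0x7c, mem[0x17]=0x92, mem[0x1a]=0x7b, mem[0x1f]=0x28

MEM[0x01,0x03,0x17,0x1a,0x1f] = 2d 7c 92 7b 28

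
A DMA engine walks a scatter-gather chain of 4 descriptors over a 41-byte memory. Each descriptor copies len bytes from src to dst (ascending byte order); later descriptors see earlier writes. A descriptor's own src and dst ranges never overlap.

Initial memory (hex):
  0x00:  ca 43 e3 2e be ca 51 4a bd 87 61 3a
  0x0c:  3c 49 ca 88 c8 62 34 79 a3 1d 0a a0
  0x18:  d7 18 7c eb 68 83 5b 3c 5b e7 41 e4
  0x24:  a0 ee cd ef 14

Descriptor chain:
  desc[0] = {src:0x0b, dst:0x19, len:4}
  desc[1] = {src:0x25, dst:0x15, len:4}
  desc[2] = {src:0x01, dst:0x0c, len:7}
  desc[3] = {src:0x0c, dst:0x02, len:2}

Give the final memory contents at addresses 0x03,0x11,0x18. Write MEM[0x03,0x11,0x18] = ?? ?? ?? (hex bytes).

#0 dst[0x19+4] := {0x3a,0x3c,0x49,0xca}
#1 dst[0x15+4] := {0xee,0xcd,0xef,0x14}
#2 dst[0x0c+7] := {0x43,0xe3,0x2e,0xbe,0xca,0x51,0x4a}
#3 dst[0x02+2] := {0x43,0xe3}
query mem[0x03]=0xe3, mem[0x11]=0x51, mem[0x18]=0x14

MEM[0x03,0x11,0x18] = e3 51 14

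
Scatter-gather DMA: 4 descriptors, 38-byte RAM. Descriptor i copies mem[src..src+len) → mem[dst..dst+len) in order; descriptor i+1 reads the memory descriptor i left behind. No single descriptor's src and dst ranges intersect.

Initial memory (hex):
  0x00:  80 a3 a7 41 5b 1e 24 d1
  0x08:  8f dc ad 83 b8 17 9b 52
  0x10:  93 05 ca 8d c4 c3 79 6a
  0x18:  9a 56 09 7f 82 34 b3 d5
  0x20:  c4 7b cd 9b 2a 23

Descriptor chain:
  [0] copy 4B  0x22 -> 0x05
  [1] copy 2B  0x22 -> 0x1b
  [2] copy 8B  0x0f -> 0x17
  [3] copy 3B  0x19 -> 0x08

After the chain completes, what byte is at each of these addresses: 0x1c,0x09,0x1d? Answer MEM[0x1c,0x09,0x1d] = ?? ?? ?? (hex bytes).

#0 dst[0x05+4] := {0xcd,0x9b,0x2a,0x23}
#1 dst[0x1b+2] := {0xcd,0x9b}
#2 dst[0x17+8] := {0x52,0x93,0x05,0xca,0x8d,0xc4,0xc3,0x79}
#3 dst[0x08+3] := {0x05,0xca,0x8d}
query mem[0x1c]=0xc4, mem[0x09]=0xca, mem[0x1d]=0xc3

MEM[0x1c,0x09,0x1d] = c4 ca c3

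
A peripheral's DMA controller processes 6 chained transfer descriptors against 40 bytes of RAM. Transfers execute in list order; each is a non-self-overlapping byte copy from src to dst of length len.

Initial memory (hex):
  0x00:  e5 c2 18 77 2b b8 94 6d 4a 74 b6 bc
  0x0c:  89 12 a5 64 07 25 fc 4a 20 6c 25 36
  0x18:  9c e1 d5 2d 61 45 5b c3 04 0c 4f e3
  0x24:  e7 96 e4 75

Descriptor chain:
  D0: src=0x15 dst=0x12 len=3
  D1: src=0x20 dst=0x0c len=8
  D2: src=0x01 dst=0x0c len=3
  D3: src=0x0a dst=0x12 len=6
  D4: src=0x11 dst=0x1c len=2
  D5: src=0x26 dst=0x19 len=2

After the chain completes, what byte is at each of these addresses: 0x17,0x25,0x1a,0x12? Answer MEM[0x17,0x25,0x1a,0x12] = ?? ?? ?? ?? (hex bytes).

MEM[0x17,0x25,0x1a,0x12] = e3 96 75 b6

[0] 0x15->0x12 len=3 : 6c 25 36
[1] 0x20->0x0c len=8 : 04 0c 4f e3 e7 96 e4 75
[2] 0x01->0x0c len=3 : c2 18 77
[3] 0x0a->0x12 len=6 : b6 bc c2 18 77 e3
[4] 0x11->0x1c len=2 : 96 b6
[5] 0x26->0x19 len=2 : e4 75
query mem[0x17]=0xe3, mem[0x25]=0x96, mem[0x1a]=0x75, mem[0x12]=0xb6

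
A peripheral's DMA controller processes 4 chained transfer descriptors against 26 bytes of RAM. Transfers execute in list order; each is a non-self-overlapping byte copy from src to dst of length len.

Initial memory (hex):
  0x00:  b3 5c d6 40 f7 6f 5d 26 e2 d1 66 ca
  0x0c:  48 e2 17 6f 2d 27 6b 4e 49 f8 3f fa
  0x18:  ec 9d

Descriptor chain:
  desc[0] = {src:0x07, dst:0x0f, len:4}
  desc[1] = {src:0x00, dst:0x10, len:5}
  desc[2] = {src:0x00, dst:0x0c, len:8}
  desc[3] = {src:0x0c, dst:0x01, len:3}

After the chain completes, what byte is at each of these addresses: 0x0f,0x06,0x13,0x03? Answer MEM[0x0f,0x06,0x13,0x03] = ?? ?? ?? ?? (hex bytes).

[0] 0x07->0x0f len=4 : 26 e2 d1 66
[1] 0x00->0x10 len=5 : b3 5c d6 40 f7
[2] 0x00->0x0c len=8 : b3 5c d6 40 f7 6f 5d 26
[3] 0x0c->0x01 len=3 : b3 5c d6
query mem[0x0f]=0x40, mem[0x06]=0x5d, mem[0x13]=0x26, mem[0x03]=0xd6

MEM[0x0f,0x06,0x13,0x03] = 40 5d 26 d6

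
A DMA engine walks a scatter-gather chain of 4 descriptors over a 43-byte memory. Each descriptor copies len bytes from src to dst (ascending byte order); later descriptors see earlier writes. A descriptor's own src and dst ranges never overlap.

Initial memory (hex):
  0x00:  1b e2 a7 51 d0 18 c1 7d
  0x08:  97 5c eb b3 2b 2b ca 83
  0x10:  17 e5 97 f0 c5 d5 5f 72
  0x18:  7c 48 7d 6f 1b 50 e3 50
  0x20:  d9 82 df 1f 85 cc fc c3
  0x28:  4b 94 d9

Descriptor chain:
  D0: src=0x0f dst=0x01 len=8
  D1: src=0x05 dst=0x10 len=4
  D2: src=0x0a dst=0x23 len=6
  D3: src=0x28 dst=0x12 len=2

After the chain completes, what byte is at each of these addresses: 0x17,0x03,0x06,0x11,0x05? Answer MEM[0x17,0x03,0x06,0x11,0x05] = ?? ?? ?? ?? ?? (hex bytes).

MEM[0x17,0x03,0x06,0x11,0x05] = 72 e5 c5 c5 f0

#0 dst[0x01+8] := {0x83,0x17,0xe5,0x97,0xf0,0xc5,0xd5,0x5f}
#1 dst[0x10+4] := {0xf0,0xc5,0xd5,0x5f}
#2 dst[0x23+6] := {0xeb,0xb3,0x2b,0x2b,0xca,0x83}
#3 dst[0x12+2] := {0x83,0x94}
query mem[0x17]=0x72, mem[0x03]=0xe5, mem[0x06]=0xc5, mem[0x11]=0xc5, mem[0x05]=0xf0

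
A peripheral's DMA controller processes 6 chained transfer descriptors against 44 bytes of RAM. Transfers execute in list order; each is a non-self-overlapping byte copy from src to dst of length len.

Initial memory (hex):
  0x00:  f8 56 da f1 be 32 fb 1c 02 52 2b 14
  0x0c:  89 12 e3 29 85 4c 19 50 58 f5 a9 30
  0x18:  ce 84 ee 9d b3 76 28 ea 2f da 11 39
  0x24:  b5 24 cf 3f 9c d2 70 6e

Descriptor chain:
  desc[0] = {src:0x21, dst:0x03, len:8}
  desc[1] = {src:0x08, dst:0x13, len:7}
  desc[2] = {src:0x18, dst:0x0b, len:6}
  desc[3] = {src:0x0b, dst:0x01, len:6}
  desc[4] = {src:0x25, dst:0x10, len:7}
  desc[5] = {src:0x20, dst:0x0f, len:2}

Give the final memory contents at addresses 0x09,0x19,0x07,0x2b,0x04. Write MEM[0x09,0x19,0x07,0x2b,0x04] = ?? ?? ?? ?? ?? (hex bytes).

MEM[0x09,0x19,0x07,0x2b,0x04] = 3f e3 24 6e 9d

#0 dst[0x03+8] := {0xda,0x11,0x39,0xb5,0x24,0xcf,0x3f,0x9c}
#1 dst[0x13+7] := {0xcf,0x3f,0x9c,0x14,0x89,0x12,0xe3}
#2 dst[0x0b+6] := {0x12,0xe3,0xee,0x9d,0xb3,0x76}
#3 dst[0x01+6] := {0x12,0xe3,0xee,0x9d,0xb3,0x76}
#4 dst[0x10+7] := {0x24,0xcf,0x3f,0x9c,0xd2,0x70,0x6e}
#5 dst[0x0f+2] := {0x2f,0xda}
query mem[0x09]=0x3f, mem[0x19]=0xe3, mem[0x07]=0x24, mem[0x2b]=0x6e, mem[0x04]=0x9d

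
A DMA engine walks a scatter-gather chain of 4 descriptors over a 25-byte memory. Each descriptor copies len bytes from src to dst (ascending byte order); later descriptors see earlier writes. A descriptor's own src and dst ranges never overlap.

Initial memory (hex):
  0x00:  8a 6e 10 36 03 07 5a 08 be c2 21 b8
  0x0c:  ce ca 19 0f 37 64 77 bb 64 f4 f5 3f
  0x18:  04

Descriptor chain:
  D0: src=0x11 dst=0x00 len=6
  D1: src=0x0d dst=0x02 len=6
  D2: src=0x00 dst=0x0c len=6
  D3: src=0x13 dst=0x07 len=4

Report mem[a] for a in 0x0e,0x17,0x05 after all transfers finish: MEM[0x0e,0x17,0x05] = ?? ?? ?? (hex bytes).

MEM[0x0e,0x17,0x05] = ca 3f 37

D0: mem[0x00..0x05] <- [64 77 bb 64 f4 f5]
D1: mem[0x02..0x07] <- [ca 19 0f 37 64 77]
D2: mem[0x0c..0x11] <- [64 77 ca 19 0f 37]
D3: mem[0x07..0x0a] <- [bb 64 f4 f5]
query mem[0x0e]=0xca, mem[0x17]=0x3f, mem[0x05]=0x37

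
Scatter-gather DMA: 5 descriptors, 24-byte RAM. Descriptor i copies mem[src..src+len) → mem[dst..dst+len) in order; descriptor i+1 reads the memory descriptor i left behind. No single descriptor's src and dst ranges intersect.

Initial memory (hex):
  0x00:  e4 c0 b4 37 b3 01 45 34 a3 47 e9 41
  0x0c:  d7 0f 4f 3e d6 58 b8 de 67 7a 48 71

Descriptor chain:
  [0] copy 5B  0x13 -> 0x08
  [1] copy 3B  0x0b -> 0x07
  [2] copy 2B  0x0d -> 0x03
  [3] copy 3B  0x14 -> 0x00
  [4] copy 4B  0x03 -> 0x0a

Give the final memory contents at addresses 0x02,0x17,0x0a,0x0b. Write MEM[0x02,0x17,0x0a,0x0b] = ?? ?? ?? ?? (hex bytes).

MEM[0x02,0x17,0x0a,0x0b] = 48 71 0f 4f

[0] 0x13->0x08 len=5 : de 67 7a 48 71
[1] 0x0b->0x07 len=3 : 48 71 0f
[2] 0x0d->0x03 len=2 : 0f 4f
[3] 0x14->0x00 len=3 : 67 7a 48
[4] 0x03->0x0a len=4 : 0f 4f 01 45
query mem[0x02]=0x48, mem[0x17]=0x71, mem[0x0a]=0x0f, mem[0x0b]=0x4f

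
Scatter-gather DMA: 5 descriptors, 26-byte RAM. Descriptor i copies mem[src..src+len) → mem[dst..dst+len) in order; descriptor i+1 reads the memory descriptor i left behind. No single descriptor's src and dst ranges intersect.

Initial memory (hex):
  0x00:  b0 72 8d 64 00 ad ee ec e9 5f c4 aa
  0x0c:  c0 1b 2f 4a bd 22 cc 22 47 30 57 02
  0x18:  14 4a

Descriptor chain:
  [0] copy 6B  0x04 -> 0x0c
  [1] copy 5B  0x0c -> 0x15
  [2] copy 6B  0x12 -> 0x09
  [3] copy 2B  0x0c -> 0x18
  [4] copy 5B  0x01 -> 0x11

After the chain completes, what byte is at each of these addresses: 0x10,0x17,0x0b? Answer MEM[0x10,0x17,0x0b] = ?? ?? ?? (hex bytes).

[0] 0x04->0x0c len=6 : 00 ad ee ec e9 5f
[1] 0x0c->0x15 len=5 : 00 ad ee ec e9
[2] 0x12->0x09 len=6 : cc 22 47 00 ad ee
[3] 0x0c->0x18 len=2 : 00 ad
[4] 0x01->0x11 len=5 : 72 8d 64 00 ad
query mem[0x10]=0xe9, mem[0x17]=0xee, mem[0x0b]=0x47

MEM[0x10,0x17,0x0b] = e9 ee 47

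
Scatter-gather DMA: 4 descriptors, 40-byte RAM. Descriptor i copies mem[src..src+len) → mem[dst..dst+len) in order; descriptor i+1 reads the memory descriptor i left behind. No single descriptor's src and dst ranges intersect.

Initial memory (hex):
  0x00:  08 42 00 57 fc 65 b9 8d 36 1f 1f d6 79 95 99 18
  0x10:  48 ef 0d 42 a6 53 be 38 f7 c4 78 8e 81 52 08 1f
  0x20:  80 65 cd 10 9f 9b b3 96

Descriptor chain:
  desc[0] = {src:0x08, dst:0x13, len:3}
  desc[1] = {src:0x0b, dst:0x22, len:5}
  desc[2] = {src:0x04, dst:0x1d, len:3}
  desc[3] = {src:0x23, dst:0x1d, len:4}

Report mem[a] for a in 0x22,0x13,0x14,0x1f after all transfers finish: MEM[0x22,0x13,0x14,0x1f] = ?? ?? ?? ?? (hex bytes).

#0 dst[0x13+3] := {0x36,0x1f,0x1f}
#1 dst[0x22+5] := {0xd6,0x79,0x95,0x99,0x18}
#2 dst[0x1d+3] := {0xfc,0x65,0xb9}
#3 dst[0x1d+4] := {0x79,0x95,0x99,0x18}
query mem[0x22]=0xd6, mem[0x13]=0x36, mem[0x14]=0x1f, mem[0x1f]=0x99

MEM[0x22,0x13,0x14,0x1f] = d6 36 1f 99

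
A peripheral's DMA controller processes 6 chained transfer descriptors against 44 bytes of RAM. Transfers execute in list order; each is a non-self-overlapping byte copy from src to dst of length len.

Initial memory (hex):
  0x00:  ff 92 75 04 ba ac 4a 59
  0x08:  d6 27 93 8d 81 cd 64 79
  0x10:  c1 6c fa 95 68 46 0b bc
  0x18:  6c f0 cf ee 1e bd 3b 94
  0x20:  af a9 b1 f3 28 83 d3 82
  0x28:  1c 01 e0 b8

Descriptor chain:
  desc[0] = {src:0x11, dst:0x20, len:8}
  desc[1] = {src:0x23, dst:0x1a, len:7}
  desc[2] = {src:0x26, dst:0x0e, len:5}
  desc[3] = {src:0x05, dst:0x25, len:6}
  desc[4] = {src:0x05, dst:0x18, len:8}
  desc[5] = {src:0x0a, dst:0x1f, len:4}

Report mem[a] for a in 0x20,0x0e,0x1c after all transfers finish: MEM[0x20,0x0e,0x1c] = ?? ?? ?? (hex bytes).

[0] 0x11->0x20 len=8 : 6c fa 95 68 46 0b bc 6c
[1] 0x23->0x1a len=7 : 68 46 0b bc 6c 1c 01
[2] 0x26->0x0e len=5 : bc 6c 1c 01 e0
[3] 0x05->0x25 len=6 : ac 4a 59 d6 27 93
[4] 0x05->0x18 len=8 : ac 4a 59 d6 27 93 8d 81
[5] 0x0a->0x1f len=4 : 93 8d 81 cd
query mem[0x20]=0x8d, mem[0x0e]=0xbc, mem[0x1c]=0x27

MEM[0x20,0x0e,0x1c] = 8d bc 27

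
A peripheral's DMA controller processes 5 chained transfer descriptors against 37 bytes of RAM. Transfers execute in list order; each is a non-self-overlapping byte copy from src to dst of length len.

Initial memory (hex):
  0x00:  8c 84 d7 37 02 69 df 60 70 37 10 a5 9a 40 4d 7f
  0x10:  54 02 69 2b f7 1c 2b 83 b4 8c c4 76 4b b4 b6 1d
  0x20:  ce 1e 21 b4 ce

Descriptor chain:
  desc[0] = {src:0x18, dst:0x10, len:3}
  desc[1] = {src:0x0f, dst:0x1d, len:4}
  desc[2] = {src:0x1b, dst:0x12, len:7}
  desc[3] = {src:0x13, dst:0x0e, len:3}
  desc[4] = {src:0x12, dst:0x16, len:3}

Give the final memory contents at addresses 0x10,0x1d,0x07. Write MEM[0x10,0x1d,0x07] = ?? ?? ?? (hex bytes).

MEM[0x10,0x1d,0x07] = b4 7f 60

D0: mem[0x10..0x12] <- [b4 8c c4]
D1: mem[0x1d..0x20] <- [7f b4 8c c4]
D2: mem[0x12..0x18] <- [76 4b 7f b4 8c c4 1e]
D3: mem[0x0e..0x10] <- [4b 7f b4]
D4: mem[0x16..0x18] <- [76 4b 7f]
query mem[0x10]=0xb4, mem[0x1d]=0x7f, mem[0x07]=0x60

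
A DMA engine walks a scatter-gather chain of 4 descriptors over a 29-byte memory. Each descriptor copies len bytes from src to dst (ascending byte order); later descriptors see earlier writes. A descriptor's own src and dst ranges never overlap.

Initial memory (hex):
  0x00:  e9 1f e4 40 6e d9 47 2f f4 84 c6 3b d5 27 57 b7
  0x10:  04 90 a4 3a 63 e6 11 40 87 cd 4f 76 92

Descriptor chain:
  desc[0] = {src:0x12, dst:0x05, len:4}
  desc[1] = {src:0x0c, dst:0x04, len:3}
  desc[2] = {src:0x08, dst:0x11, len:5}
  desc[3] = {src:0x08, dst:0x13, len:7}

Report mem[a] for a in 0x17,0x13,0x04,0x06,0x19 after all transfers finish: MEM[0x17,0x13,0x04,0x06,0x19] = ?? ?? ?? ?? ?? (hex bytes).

MEM[0x17,0x13,0x04,0x06,0x19] = d5 e6 d5 57 57

  after D0: wrote 4B at 0x05 = a43a63e6
  after D1: wrote 3B at 0x04 = d52757
  after D2: wrote 5B at 0x11 = e684c63bd5
  after D3: wrote 7B at 0x13 = e684c63bd52757
query mem[0x17]=0xd5, mem[0x13]=0xe6, mem[0x04]=0xd5, mem[0x06]=0x57, mem[0x19]=0x57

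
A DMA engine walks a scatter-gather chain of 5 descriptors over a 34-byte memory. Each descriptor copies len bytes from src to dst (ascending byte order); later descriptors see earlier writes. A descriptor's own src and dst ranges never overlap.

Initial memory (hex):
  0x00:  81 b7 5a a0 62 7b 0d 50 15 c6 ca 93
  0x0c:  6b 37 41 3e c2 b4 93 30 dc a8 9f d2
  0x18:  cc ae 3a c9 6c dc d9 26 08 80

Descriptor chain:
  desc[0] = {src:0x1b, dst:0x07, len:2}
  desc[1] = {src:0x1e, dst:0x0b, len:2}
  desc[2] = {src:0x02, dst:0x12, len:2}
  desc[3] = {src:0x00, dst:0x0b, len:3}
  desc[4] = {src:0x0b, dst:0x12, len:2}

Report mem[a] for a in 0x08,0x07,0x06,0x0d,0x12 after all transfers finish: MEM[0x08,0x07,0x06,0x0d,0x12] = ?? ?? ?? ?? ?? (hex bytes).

MEM[0x08,0x07,0x06,0x0d,0x12] = 6c c9 0d 5a 81

D0: mem[0x07..0x08] <- [c9 6c]
D1: mem[0x0b..0x0c] <- [d9 26]
D2: mem[0x12..0x13] <- [5a a0]
D3: mem[0x0b..0x0d] <- [81 b7 5a]
D4: mem[0x12..0x13] <- [81 b7]
query mem[0x08]=0x6c, mem[0x07]=0xc9, mem[0x06]=0x0d, mem[0x0d]=0x5a, mem[0x12]=0x81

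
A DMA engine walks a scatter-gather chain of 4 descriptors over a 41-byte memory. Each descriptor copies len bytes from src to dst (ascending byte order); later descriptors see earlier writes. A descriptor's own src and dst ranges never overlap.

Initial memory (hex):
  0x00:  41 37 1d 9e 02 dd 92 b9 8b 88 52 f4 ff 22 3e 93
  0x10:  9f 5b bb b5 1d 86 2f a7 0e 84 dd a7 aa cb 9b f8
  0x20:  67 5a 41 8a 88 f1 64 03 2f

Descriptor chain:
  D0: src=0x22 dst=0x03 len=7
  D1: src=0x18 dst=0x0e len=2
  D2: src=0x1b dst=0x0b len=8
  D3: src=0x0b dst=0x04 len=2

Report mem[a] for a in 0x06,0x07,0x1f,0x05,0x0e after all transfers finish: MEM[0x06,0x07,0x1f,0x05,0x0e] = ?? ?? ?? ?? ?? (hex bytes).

#0 dst[0x03+7] := {0x41,0x8a,0x88,0xf1,0x64,0x03,0x2f}
#1 dst[0x0e+2] := {0x0e,0x84}
#2 dst[0x0b+8] := {0xa7,0xaa,0xcb,0x9b,0xf8,0x67,0x5a,0x41}
#3 dst[0x04+2] := {0xa7,0xaa}
query mem[0x06]=0xf1, mem[0x07]=0x64, mem[0x1f]=0xf8, mem[0x05]=0xaa, mem[0x0e]=0x9b

MEM[0x06,0x07,0x1f,0x05,0x0e] = f1 64 f8 aa 9b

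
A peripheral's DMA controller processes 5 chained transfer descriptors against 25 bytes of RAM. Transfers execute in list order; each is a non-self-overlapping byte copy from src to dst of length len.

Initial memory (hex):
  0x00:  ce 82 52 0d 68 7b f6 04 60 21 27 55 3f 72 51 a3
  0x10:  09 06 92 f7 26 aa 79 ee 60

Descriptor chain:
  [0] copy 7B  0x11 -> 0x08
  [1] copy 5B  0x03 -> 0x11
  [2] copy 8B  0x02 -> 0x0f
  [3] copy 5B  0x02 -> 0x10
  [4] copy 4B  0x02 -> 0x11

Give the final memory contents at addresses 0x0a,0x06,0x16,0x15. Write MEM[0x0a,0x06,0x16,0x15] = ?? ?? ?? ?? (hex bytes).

MEM[0x0a,0x06,0x16,0x15] = f7 f6 92 06

#0 dst[0x08+7] := {0x06,0x92,0xf7,0x26,0xaa,0x79,0xee}
#1 dst[0x11+5] := {0x0d,0x68,0x7b,0xf6,0x04}
#2 dst[0x0f+8] := {0x52,0x0d,0x68,0x7b,0xf6,0x04,0x06,0x92}
#3 dst[0x10+5] := {0x52,0x0d,0x68,0x7b,0xf6}
#4 dst[0x11+4] := {0x52,0x0d,0x68,0x7b}
query mem[0x0a]=0xf7, mem[0x06]=0xf6, mem[0x16]=0x92, mem[0x15]=0x06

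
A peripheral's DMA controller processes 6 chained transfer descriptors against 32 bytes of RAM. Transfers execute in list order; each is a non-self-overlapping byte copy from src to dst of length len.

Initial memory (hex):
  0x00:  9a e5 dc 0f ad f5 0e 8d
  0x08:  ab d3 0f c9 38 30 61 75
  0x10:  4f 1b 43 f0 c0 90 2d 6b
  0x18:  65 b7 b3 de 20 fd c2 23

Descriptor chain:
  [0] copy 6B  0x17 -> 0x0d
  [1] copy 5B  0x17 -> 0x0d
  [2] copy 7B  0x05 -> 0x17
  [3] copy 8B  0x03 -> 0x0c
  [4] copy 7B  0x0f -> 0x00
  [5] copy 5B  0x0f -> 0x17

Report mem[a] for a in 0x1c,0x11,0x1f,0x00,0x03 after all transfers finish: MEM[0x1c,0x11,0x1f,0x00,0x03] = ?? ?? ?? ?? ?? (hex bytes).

MEM[0x1c,0x11,0x1f,0x00,0x03] = 0f ab 23 0e d3

#0 dst[0x0d+6] := {0x6b,0x65,0xb7,0xb3,0xde,0x20}
#1 dst[0x0d+5] := {0x6b,0x65,0xb7,0xb3,0xde}
#2 dst[0x17+7] := {0xf5,0x0e,0x8d,0xab,0xd3,0x0f,0xc9}
#3 dst[0x0c+8] := {0x0f,0xad,0xf5,0x0e,0x8d,0xab,0xd3,0x0f}
#4 dst[0x00+7] := {0x0e,0x8d,0xab,0xd3,0x0f,0xc0,0x90}
#5 dst[0x17+5] := {0x0e,0x8d,0xab,0xd3,0x0f}
query mem[0x1c]=0x0f, mem[0x11]=0xab, mem[0x1f]=0x23, mem[0x00]=0x0e, mem[0x03]=0xd3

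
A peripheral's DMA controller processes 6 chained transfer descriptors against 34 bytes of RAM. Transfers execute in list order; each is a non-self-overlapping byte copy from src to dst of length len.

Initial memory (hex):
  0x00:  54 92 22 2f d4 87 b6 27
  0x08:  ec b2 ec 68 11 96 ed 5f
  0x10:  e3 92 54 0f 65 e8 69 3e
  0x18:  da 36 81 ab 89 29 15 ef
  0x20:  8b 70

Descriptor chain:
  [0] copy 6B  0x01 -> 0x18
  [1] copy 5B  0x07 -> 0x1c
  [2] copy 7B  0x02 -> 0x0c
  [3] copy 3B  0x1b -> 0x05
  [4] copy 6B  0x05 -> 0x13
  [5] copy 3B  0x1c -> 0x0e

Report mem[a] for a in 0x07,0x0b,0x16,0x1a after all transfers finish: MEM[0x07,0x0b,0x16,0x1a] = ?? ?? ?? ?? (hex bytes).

#0 dst[0x18+6] := {0x92,0x22,0x2f,0xd4,0x87,0xb6}
#1 dst[0x1c+5] := {0x27,0xec,0xb2,0xec,0x68}
#2 dst[0x0c+7] := {0x22,0x2f,0xd4,0x87,0xb6,0x27,0xec}
#3 dst[0x05+3] := {0xd4,0x27,0xec}
#4 dst[0x13+6] := {0xd4,0x27,0xec,0xec,0xb2,0xec}
#5 dst[0x0e+3] := {0x27,0xec,0xb2}
query mem[0x07]=0xec, mem[0x0b]=0x68, mem[0x16]=0xec, mem[0x1a]=0x2f

MEM[0x07,0x0b,0x16,0x1a] = ec 68 ec 2f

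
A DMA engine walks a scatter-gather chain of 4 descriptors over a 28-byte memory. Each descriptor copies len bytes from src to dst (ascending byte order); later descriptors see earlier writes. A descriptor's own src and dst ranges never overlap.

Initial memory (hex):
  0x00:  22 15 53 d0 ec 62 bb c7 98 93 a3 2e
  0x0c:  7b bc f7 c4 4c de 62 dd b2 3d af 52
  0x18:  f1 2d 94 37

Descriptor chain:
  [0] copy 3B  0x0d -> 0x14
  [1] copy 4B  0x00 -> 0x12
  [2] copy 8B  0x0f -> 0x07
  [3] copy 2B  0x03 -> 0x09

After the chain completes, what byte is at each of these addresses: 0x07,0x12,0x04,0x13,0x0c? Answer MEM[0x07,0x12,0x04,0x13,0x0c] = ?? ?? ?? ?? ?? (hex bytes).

D0: mem[0x14..0x16] <- [bc f7 c4]
D1: mem[0x12..0x15] <- [22 15 53 d0]
D2: mem[0x07..0x0e] <- [c4 4c de 22 15 53 d0 c4]
D3: mem[0x09..0x0a] <- [d0 ec]
query mem[0x07]=0xc4, mem[0x12]=0x22, mem[0x04]=0xec, mem[0x13]=0x15, mem[0x0c]=0x53

MEM[0x07,0x12,0x04,0x13,0x0c] = c4 22 ec 15 53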